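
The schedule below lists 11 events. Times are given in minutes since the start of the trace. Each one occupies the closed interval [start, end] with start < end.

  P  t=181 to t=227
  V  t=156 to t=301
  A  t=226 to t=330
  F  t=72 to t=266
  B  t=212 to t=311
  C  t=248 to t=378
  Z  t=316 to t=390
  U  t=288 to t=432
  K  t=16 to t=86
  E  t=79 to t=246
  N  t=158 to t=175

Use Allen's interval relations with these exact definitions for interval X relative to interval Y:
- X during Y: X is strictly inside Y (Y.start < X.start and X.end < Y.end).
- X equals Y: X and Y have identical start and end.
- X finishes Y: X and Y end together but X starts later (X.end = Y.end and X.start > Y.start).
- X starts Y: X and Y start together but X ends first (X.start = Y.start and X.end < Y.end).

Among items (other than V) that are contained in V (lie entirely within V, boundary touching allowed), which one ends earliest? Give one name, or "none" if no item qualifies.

N

Target V = [t=156, t=301].
A [t=226, t=330] → overlapped-by → excluded.
B [t=212, t=311] → overlapped-by → excluded.
C [t=248, t=378] → overlapped-by → excluded.
E [t=79, t=246] → overlaps → excluded.
F [t=72, t=266] → overlaps → excluded.
K [t=16, t=86] → before → excluded.
N [t=158, t=175] → during → candidate.
P [t=181, t=227] → during → candidate.
U [t=288, t=432] → overlapped-by → excluded.
Z [t=316, t=390] → after → excluded.
Among candidates, earliest end is t=175 → N.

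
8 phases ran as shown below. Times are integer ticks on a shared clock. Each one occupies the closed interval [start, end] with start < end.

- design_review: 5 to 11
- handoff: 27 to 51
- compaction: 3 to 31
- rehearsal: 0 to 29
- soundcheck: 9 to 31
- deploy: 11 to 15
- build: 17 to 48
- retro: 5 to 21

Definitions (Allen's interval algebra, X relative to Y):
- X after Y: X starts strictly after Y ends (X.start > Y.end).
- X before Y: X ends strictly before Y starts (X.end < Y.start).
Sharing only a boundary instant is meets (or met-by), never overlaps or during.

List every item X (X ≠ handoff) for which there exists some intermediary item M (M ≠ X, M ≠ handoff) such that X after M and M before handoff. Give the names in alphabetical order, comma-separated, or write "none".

build

Target handoff = [27, 51].
Intermediaries M with M before handoff: deploy, design_review, retro.
Via deploy — items with X after deploy: build.
Via design_review — items with X after design_review: build.
Via retro — items with X after retro: none.
Union: build.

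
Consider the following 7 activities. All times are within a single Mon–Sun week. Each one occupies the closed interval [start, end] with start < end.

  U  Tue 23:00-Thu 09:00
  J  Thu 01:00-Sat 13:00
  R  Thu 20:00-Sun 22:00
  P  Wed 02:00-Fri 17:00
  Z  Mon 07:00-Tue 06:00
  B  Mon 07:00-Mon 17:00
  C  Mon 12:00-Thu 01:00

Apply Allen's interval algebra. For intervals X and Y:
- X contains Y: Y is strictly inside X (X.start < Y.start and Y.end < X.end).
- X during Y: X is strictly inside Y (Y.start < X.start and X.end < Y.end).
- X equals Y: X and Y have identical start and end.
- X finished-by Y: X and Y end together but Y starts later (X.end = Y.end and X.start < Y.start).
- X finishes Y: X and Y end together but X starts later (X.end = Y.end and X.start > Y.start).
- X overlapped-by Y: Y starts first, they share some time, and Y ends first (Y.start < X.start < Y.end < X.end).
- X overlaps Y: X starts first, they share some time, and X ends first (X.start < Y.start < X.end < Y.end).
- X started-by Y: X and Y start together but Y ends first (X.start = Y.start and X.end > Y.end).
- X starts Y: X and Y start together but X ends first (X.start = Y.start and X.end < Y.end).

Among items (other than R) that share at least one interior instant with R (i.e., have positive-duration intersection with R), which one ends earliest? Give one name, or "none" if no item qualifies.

Target R = [Thu 20:00, Sun 22:00].
B [Mon 07:00, Mon 17:00] → before → excluded.
C [Mon 12:00, Thu 01:00] → before → excluded.
J [Thu 01:00, Sat 13:00] → overlaps → candidate.
P [Wed 02:00, Fri 17:00] → overlaps → candidate.
U [Tue 23:00, Thu 09:00] → before → excluded.
Z [Mon 07:00, Tue 06:00] → before → excluded.
Among candidates, earliest end is Fri 17:00 → P.

P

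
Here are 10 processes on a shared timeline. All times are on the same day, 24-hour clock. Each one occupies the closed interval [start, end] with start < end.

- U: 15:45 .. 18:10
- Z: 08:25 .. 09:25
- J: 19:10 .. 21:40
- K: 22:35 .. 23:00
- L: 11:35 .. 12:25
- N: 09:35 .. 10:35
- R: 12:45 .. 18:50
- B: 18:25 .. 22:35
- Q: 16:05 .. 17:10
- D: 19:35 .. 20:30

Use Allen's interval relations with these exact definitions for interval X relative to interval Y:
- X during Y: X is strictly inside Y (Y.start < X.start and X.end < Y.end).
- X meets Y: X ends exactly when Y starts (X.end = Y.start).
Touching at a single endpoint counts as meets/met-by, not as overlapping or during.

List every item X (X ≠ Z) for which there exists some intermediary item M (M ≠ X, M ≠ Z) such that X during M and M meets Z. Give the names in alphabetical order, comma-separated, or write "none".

Target Z = [08:25, 09:25].
Intermediaries M with M meets Z: none.
Union: none.

none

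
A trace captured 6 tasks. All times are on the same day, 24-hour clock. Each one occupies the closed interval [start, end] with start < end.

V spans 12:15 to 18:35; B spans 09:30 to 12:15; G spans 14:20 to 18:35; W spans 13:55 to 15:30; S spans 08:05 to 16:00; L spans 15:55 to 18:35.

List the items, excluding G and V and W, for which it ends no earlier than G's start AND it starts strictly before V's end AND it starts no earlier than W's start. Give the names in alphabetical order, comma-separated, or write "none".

Conditions: its end is no earlier than G's start (X.end >= 14:20) AND its start is strictly before V's end (X.start < 18:35) AND its start is no earlier than W's start (X.start >= 13:55).
B: end 12:15 >= 14:20? ✗; start 09:30 < 18:35? ✓; start 09:30 >= 13:55? ✗ → no.
L: end 18:35 >= 14:20? ✓; start 15:55 < 18:35? ✓; start 15:55 >= 13:55? ✓ → yes.
S: end 16:00 >= 14:20? ✓; start 08:05 < 18:35? ✓; start 08:05 >= 13:55? ✗ → no.
Result: L.

L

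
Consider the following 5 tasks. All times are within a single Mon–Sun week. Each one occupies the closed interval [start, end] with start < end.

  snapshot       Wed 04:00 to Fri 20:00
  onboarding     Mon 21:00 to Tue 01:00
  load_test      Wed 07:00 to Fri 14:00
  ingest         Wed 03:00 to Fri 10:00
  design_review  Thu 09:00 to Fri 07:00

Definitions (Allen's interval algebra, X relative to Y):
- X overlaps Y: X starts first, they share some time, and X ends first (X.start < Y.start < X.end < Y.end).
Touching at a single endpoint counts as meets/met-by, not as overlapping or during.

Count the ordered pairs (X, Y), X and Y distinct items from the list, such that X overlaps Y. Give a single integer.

2

Checking all 20 ordered pairs for relation 'overlaps'; matching pairs in alphabetical order:
(ingest, load_test): ingest overlaps load_test ✓
(ingest, snapshot): ingest overlaps snapshot ✓
Count: 2.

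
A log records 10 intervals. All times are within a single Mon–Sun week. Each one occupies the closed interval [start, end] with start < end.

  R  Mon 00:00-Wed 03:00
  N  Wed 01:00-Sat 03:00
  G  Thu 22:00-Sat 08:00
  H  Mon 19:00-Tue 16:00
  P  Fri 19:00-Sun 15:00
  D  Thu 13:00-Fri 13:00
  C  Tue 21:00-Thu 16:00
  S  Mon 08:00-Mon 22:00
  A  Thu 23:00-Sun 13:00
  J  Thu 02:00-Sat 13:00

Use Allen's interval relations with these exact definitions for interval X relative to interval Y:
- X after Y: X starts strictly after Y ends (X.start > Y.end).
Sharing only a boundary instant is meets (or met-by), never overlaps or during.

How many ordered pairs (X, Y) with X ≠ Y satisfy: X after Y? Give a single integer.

Checking all 90 ordered pairs for relation 'after'; matching pairs in alphabetical order:
(A, C): A after C ✓
(A, H): A after H ✓
(A, R): A after R ✓
(A, S): A after S ✓
(C, H): C after H ✓
(C, S): C after S ✓
(D, H): D after H ✓
(D, R): D after R ✓
(D, S): D after S ✓
(G, C): G after C ✓
(G, H): G after H ✓
(G, R): G after R ✓
(G, S): G after S ✓
(J, H): J after H ✓
(J, R): J after R ✓
(J, S): J after S ✓
(N, H): N after H ✓
(N, S): N after S ✓
(P, C): P after C ✓
(P, D): P after D ✓
(P, H): P after H ✓
(P, R): P after R ✓
(P, S): P after S ✓
Count: 23.

23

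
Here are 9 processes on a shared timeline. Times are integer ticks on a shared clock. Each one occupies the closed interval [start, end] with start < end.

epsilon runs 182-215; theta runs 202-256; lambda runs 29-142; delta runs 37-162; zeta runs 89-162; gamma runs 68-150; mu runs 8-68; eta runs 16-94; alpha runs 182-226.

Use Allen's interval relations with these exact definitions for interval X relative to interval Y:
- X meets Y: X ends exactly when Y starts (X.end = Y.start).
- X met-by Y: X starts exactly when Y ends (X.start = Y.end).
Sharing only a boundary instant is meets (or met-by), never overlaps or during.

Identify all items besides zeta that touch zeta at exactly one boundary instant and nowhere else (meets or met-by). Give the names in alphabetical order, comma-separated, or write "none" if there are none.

none

Target zeta = [89, 162].
alpha [182, 226] → after → no.
delta [37, 162] → finished-by → no.
epsilon [182, 215] → after → no.
eta [16, 94] → overlaps → no.
gamma [68, 150] → overlaps → no.
lambda [29, 142] → overlaps → no.
mu [8, 68] → before → no.
theta [202, 256] → after → no.
Result: none.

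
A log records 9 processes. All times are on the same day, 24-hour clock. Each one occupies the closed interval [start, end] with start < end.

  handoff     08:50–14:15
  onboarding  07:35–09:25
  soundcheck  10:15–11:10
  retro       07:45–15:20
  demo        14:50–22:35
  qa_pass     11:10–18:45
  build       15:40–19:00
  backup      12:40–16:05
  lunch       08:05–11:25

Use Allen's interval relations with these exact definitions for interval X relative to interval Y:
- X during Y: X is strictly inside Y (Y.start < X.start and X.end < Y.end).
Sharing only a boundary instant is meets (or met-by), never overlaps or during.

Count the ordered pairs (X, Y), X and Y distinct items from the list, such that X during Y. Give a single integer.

7

Checking all 72 ordered pairs for relation 'during'; matching pairs in alphabetical order:
(backup, qa_pass): backup during qa_pass ✓
(build, demo): build during demo ✓
(handoff, retro): handoff during retro ✓
(lunch, retro): lunch during retro ✓
(soundcheck, handoff): soundcheck during handoff ✓
(soundcheck, lunch): soundcheck during lunch ✓
(soundcheck, retro): soundcheck during retro ✓
Count: 7.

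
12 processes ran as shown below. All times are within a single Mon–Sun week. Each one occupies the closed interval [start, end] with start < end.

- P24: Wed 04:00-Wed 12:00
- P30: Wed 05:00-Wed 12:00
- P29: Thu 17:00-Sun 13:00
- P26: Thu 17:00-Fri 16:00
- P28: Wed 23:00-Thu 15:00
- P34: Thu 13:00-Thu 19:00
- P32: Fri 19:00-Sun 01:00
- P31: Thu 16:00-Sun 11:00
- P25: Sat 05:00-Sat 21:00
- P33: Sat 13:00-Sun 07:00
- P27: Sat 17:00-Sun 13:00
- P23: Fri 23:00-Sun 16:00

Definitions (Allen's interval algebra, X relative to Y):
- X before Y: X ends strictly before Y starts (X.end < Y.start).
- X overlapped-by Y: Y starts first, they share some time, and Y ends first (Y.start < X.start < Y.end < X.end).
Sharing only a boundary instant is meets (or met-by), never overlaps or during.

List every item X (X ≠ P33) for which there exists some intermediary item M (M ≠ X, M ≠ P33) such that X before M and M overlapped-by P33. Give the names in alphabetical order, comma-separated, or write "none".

P24, P26, P28, P30, P34

Target P33 = [Sat 13:00, Sun 07:00].
Intermediaries M with M overlapped-by P33: P27.
Via P27 — items with X before P27: P24, P26, P28, P30, P34.
Union: P24, P26, P28, P30, P34.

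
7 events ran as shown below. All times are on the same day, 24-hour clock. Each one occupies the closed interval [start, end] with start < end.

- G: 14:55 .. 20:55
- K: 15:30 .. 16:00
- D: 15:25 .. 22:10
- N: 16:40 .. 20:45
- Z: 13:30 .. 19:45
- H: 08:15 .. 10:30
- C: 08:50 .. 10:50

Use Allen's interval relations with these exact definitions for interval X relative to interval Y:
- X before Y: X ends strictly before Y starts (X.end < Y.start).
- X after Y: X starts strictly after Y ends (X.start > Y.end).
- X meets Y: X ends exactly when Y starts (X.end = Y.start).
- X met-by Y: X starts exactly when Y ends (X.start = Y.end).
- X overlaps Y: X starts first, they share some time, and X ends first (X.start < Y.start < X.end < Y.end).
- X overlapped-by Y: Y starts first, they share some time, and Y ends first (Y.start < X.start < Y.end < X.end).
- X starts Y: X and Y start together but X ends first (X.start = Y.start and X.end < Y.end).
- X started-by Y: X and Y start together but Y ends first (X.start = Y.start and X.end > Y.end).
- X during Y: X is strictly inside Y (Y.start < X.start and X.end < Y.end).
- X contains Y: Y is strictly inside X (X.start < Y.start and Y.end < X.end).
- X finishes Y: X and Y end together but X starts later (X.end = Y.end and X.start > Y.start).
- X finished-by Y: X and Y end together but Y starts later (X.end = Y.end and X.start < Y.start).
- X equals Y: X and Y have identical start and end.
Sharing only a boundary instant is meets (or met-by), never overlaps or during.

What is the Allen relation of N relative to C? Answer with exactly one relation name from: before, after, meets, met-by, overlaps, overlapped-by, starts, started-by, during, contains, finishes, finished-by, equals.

N = [16:40, 20:45]; C = [08:50, 10:50].
Compare endpoints: N.start > C.start, N.start > C.end, N.end > C.start, N.end > C.end.
That pattern is 'after'.

after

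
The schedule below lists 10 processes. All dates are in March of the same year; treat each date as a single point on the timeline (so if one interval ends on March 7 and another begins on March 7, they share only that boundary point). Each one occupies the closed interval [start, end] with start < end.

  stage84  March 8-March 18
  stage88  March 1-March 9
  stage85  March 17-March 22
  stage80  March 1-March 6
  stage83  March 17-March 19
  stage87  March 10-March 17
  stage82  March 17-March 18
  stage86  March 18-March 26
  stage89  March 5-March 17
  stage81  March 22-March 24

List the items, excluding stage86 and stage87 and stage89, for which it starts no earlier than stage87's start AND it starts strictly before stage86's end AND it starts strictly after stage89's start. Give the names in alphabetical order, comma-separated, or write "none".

Conditions: its start is no earlier than stage87's start (X.start >= March 10) AND its start is strictly before stage86's end (X.start < March 26) AND its start is strictly after stage89's start (X.start > March 5).
stage80: start March 1 >= March 10? ✗; start March 1 < March 26? ✓; start March 1 > March 5? ✗ → no.
stage81: start March 22 >= March 10? ✓; start March 22 < March 26? ✓; start March 22 > March 5? ✓ → yes.
stage82: start March 17 >= March 10? ✓; start March 17 < March 26? ✓; start March 17 > March 5? ✓ → yes.
stage83: start March 17 >= March 10? ✓; start March 17 < March 26? ✓; start March 17 > March 5? ✓ → yes.
stage84: start March 8 >= March 10? ✗; start March 8 < March 26? ✓; start March 8 > March 5? ✓ → no.
stage85: start March 17 >= March 10? ✓; start March 17 < March 26? ✓; start March 17 > March 5? ✓ → yes.
stage88: start March 1 >= March 10? ✗; start March 1 < March 26? ✓; start March 1 > March 5? ✗ → no.
Result: stage81, stage82, stage83, stage85.

stage81, stage82, stage83, stage85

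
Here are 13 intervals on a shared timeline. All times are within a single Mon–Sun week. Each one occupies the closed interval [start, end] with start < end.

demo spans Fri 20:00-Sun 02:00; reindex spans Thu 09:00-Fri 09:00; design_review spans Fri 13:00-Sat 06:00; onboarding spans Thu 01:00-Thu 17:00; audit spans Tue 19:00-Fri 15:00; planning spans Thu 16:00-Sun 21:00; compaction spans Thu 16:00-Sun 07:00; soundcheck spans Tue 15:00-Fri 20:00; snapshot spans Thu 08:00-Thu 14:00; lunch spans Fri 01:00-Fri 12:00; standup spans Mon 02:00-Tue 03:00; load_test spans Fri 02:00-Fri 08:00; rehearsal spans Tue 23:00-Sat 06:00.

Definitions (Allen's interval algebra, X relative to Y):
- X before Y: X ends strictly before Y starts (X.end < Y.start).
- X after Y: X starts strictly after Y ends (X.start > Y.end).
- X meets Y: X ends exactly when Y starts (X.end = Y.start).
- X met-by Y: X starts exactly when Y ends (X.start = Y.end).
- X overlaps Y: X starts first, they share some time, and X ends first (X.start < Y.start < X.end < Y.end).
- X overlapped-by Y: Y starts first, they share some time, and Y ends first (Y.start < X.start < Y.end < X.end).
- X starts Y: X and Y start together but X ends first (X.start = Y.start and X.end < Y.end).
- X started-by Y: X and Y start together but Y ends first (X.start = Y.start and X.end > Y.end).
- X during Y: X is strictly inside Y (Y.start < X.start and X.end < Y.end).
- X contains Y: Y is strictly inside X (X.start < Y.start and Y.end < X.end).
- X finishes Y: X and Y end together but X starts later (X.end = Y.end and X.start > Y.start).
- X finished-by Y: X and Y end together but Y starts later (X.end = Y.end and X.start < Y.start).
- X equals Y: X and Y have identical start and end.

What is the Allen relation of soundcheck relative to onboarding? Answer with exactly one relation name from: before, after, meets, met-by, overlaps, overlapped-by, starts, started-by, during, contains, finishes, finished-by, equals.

contains

soundcheck = [Tue 15:00, Fri 20:00]; onboarding = [Thu 01:00, Thu 17:00].
Compare endpoints: soundcheck.start < onboarding.start, soundcheck.start < onboarding.end, soundcheck.end > onboarding.start, soundcheck.end > onboarding.end.
That pattern is 'contains'.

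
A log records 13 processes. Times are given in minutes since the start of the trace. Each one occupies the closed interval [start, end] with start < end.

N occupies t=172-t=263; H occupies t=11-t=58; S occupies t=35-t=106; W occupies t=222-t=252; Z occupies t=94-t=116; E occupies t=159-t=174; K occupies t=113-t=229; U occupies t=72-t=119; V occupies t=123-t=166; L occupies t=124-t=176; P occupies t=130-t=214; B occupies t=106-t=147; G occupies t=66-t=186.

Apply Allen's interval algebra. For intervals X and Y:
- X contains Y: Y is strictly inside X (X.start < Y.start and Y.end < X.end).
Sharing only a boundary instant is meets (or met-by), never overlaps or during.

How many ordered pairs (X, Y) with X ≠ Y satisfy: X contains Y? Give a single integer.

14

Checking all 156 ordered pairs for relation 'contains'; matching pairs in alphabetical order:
(G, B): G contains B ✓
(G, E): G contains E ✓
(G, L): G contains L ✓
(G, U): G contains U ✓
(G, V): G contains V ✓
(G, Z): G contains Z ✓
(K, E): K contains E ✓
(K, L): K contains L ✓
(K, P): K contains P ✓
(K, V): K contains V ✓
(L, E): L contains E ✓
(N, W): N contains W ✓
(P, E): P contains E ✓
(U, Z): U contains Z ✓
Count: 14.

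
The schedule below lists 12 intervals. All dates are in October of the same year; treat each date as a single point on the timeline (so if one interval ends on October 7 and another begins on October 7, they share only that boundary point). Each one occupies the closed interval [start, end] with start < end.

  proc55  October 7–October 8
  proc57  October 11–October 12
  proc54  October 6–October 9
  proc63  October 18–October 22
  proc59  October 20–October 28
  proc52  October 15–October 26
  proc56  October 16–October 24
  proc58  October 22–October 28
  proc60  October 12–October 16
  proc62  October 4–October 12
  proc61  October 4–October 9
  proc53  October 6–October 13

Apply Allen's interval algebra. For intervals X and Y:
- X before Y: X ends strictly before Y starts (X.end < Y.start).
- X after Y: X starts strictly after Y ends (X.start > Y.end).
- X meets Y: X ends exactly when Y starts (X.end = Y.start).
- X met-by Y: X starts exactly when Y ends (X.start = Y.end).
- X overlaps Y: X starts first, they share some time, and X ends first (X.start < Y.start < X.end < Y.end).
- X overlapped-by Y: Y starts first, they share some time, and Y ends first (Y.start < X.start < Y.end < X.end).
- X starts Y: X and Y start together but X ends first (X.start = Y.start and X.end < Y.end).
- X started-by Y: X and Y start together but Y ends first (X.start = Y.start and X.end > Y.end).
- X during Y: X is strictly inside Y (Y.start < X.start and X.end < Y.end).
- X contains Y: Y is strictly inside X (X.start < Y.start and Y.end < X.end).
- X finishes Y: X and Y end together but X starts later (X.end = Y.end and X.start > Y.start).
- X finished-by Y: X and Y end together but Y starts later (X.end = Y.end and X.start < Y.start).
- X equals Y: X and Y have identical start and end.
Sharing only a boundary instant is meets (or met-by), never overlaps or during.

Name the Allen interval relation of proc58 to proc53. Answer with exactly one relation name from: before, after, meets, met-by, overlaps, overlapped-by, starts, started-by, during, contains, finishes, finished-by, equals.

proc58 = [October 22, October 28]; proc53 = [October 6, October 13].
Compare endpoints: proc58.start > proc53.start, proc58.start > proc53.end, proc58.end > proc53.start, proc58.end > proc53.end.
That pattern is 'after'.

after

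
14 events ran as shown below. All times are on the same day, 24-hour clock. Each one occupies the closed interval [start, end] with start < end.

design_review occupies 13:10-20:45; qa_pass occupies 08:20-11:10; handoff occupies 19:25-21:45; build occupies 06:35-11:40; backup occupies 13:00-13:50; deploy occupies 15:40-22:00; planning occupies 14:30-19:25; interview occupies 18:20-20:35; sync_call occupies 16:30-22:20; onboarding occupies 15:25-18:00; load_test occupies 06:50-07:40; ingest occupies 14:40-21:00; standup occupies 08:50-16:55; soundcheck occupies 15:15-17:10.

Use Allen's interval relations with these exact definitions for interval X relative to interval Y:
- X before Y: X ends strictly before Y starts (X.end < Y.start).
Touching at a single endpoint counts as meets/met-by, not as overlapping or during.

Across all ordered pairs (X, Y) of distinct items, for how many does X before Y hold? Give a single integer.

Checking all 182 ordered pairs for relation 'before'; matching pairs in alphabetical order:
(backup, deploy): backup before deploy ✓
(backup, handoff): backup before handoff ✓
(backup, ingest): backup before ingest ✓
(backup, interview): backup before interview ✓
(backup, onboarding): backup before onboarding ✓
(backup, planning): backup before planning ✓
(backup, soundcheck): backup before soundcheck ✓
(backup, sync_call): backup before sync_call ✓
(build, backup): build before backup ✓
(build, deploy): build before deploy ✓
(build, design_review): build before design_review ✓
(build, handoff): build before handoff ✓
(build, ingest): build before ingest ✓
(build, interview): build before interview ✓
(build, onboarding): build before onboarding ✓
(build, planning): build before planning ✓
(build, soundcheck): build before soundcheck ✓
(build, sync_call): build before sync_call ✓
(load_test, backup): load_test before backup ✓
(load_test, deploy): load_test before deploy ✓
(load_test, design_review): load_test before design_review ✓
(load_test, handoff): load_test before handoff ✓
(load_test, ingest): load_test before ingest ✓
(load_test, interview): load_test before interview ✓
... plus 22 further pairs not listed.
Count: 46.

46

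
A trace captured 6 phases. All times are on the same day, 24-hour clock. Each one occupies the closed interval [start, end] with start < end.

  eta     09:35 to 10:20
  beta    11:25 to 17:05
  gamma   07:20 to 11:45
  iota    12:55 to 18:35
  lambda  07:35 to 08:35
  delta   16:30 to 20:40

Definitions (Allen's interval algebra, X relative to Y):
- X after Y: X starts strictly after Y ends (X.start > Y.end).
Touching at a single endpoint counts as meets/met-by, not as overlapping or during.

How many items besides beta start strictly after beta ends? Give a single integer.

0

Target beta = [11:25, 17:05].
delta [16:30, 20:40] → overlapped-by → no.
eta [09:35, 10:20] → before → no.
gamma [07:20, 11:45] → overlaps → no.
iota [12:55, 18:35] → overlapped-by → no.
lambda [07:35, 08:35] → before → no.
Total: 0.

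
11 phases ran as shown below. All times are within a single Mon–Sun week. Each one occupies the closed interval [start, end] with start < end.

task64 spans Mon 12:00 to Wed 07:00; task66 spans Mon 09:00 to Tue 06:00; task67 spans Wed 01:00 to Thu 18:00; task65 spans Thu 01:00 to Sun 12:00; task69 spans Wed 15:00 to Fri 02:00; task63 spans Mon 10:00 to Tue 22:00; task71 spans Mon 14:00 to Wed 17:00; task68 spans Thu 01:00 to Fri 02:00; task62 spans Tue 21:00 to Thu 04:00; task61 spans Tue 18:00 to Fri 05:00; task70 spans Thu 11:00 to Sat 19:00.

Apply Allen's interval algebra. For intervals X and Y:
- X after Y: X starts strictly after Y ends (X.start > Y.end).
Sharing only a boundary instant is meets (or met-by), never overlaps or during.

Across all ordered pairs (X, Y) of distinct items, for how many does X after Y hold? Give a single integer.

Checking all 110 ordered pairs for relation 'after'; matching pairs in alphabetical order:
(task61, task66): task61 after task66 ✓
(task62, task66): task62 after task66 ✓
(task65, task63): task65 after task63 ✓
(task65, task64): task65 after task64 ✓
(task65, task66): task65 after task66 ✓
(task65, task71): task65 after task71 ✓
(task67, task63): task67 after task63 ✓
(task67, task66): task67 after task66 ✓
(task68, task63): task68 after task63 ✓
(task68, task64): task68 after task64 ✓
(task68, task66): task68 after task66 ✓
(task68, task71): task68 after task71 ✓
(task69, task63): task69 after task63 ✓
(task69, task64): task69 after task64 ✓
(task69, task66): task69 after task66 ✓
(task70, task62): task70 after task62 ✓
(task70, task63): task70 after task63 ✓
(task70, task64): task70 after task64 ✓
(task70, task66): task70 after task66 ✓
(task70, task71): task70 after task71 ✓
Count: 20.

20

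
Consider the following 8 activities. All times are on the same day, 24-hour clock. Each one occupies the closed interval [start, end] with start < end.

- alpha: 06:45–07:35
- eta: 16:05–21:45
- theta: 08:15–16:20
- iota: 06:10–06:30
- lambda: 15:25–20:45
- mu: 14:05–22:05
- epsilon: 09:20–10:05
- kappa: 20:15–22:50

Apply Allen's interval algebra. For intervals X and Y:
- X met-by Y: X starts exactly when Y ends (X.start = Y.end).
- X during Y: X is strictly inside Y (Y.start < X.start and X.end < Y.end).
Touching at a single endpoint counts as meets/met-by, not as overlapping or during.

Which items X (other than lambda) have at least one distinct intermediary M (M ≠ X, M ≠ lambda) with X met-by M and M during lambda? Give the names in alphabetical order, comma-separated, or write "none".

Target lambda = [15:25, 20:45].
Intermediaries M with M during lambda: none.
Union: none.

none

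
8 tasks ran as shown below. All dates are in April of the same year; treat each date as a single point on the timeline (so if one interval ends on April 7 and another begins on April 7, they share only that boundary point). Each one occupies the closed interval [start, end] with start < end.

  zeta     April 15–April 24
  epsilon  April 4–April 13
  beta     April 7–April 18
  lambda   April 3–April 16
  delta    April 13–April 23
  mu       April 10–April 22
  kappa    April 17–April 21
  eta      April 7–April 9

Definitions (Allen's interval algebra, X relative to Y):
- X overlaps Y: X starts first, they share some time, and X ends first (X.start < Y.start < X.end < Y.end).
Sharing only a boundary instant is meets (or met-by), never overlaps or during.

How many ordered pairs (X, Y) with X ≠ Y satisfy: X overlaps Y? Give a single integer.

13

Checking all 56 ordered pairs for relation 'overlaps'; matching pairs in alphabetical order:
(beta, delta): beta overlaps delta ✓
(beta, kappa): beta overlaps kappa ✓
(beta, mu): beta overlaps mu ✓
(beta, zeta): beta overlaps zeta ✓
(delta, zeta): delta overlaps zeta ✓
(epsilon, beta): epsilon overlaps beta ✓
(epsilon, mu): epsilon overlaps mu ✓
(lambda, beta): lambda overlaps beta ✓
(lambda, delta): lambda overlaps delta ✓
(lambda, mu): lambda overlaps mu ✓
(lambda, zeta): lambda overlaps zeta ✓
(mu, delta): mu overlaps delta ✓
(mu, zeta): mu overlaps zeta ✓
Count: 13.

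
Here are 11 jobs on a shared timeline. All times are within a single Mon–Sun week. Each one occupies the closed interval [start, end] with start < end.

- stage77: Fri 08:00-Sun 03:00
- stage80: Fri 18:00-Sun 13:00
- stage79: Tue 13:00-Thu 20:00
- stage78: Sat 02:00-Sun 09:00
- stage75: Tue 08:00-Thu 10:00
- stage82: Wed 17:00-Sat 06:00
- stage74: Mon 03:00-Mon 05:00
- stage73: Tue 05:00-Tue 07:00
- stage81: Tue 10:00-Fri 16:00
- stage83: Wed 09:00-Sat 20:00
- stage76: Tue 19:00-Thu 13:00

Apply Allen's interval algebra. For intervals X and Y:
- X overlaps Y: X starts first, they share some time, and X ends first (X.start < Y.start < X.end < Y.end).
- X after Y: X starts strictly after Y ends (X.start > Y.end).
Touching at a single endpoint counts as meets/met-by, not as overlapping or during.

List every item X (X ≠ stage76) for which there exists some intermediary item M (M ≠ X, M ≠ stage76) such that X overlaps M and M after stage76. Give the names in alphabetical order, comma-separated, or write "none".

Target stage76 = [Tue 19:00, Thu 13:00].
Intermediaries M with M after stage76: stage77, stage78, stage80.
Via stage77 — items with X overlaps stage77: stage81, stage82, stage83.
Via stage78 — items with X overlaps stage78: stage77, stage82, stage83.
Via stage80 — items with X overlaps stage80: stage77, stage82, stage83.
Union: stage77, stage81, stage82, stage83.

stage77, stage81, stage82, stage83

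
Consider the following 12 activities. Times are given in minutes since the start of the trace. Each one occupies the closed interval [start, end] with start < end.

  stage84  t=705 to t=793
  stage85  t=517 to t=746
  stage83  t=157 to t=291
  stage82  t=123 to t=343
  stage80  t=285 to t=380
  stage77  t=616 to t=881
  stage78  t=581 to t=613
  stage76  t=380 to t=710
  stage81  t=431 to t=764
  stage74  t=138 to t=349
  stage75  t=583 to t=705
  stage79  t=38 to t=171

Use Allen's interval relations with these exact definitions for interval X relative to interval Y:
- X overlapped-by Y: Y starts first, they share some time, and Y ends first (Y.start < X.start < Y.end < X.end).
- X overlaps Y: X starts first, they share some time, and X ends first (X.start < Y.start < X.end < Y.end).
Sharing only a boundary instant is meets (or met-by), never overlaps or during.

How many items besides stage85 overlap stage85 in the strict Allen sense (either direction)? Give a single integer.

3

Target stage85 = [t=517, t=746].
stage74 [t=138, t=349] → before → no.
stage75 [t=583, t=705] → during → no.
stage76 [t=380, t=710] → overlaps → counts.
stage77 [t=616, t=881] → overlapped-by → counts.
stage78 [t=581, t=613] → during → no.
stage79 [t=38, t=171] → before → no.
stage80 [t=285, t=380] → before → no.
stage81 [t=431, t=764] → contains → no.
stage82 [t=123, t=343] → before → no.
stage83 [t=157, t=291] → before → no.
stage84 [t=705, t=793] → overlapped-by → counts.
Total: 3.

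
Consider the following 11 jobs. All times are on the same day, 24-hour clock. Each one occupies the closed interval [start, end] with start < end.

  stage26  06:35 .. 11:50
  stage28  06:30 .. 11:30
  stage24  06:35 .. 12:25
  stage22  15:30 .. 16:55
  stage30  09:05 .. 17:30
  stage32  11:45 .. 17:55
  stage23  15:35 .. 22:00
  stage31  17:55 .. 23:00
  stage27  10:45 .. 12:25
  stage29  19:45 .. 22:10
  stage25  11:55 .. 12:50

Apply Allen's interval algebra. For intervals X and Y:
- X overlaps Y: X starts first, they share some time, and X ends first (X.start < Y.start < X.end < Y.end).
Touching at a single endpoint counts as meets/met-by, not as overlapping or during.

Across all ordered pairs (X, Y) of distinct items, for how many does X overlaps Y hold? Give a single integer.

Checking all 110 ordered pairs for relation 'overlaps'; matching pairs in alphabetical order:
(stage22, stage23): stage22 overlaps stage23 ✓
(stage23, stage29): stage23 overlaps stage29 ✓
(stage23, stage31): stage23 overlaps stage31 ✓
(stage24, stage25): stage24 overlaps stage25 ✓
(stage24, stage30): stage24 overlaps stage30 ✓
(stage24, stage32): stage24 overlaps stage32 ✓
(stage26, stage27): stage26 overlaps stage27 ✓
(stage26, stage30): stage26 overlaps stage30 ✓
(stage26, stage32): stage26 overlaps stage32 ✓
(stage27, stage25): stage27 overlaps stage25 ✓
(stage27, stage32): stage27 overlaps stage32 ✓
(stage28, stage24): stage28 overlaps stage24 ✓
(stage28, stage26): stage28 overlaps stage26 ✓
(stage28, stage27): stage28 overlaps stage27 ✓
(stage28, stage30): stage28 overlaps stage30 ✓
(stage30, stage23): stage30 overlaps stage23 ✓
(stage30, stage32): stage30 overlaps stage32 ✓
(stage32, stage23): stage32 overlaps stage23 ✓
Count: 18.

18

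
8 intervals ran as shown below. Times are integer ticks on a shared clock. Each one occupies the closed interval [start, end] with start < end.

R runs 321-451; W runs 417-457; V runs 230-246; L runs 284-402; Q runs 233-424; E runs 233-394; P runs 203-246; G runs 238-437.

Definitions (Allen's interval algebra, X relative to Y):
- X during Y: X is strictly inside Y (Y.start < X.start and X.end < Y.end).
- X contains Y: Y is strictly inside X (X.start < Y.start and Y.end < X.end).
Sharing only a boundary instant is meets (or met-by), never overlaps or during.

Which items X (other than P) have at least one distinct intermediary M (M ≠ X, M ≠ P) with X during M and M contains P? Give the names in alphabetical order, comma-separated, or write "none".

Target P = [203, 246].
Intermediaries M with M contains P: none.
Union: none.

none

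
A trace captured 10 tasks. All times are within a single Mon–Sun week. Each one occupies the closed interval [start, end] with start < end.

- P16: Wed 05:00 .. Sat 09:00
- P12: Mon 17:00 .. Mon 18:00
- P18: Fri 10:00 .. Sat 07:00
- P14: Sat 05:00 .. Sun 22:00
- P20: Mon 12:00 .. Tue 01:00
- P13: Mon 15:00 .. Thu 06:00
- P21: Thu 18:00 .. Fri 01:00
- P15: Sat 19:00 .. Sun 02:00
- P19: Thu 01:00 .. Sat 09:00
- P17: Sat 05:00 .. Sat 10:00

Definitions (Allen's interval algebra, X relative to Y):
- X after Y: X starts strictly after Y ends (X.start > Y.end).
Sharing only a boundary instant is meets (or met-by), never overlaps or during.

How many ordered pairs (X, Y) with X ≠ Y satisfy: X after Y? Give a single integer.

27

Checking all 90 ordered pairs for relation 'after'; matching pairs in alphabetical order:
(P14, P12): P14 after P12 ✓
(P14, P13): P14 after P13 ✓
(P14, P20): P14 after P20 ✓
(P14, P21): P14 after P21 ✓
(P15, P12): P15 after P12 ✓
(P15, P13): P15 after P13 ✓
(P15, P16): P15 after P16 ✓
(P15, P17): P15 after P17 ✓
(P15, P18): P15 after P18 ✓
(P15, P19): P15 after P19 ✓
(P15, P20): P15 after P20 ✓
(P15, P21): P15 after P21 ✓
(P16, P12): P16 after P12 ✓
(P16, P20): P16 after P20 ✓
(P17, P12): P17 after P12 ✓
(P17, P13): P17 after P13 ✓
(P17, P20): P17 after P20 ✓
(P17, P21): P17 after P21 ✓
(P18, P12): P18 after P12 ✓
(P18, P13): P18 after P13 ✓
(P18, P20): P18 after P20 ✓
(P18, P21): P18 after P21 ✓
(P19, P12): P19 after P12 ✓
(P19, P20): P19 after P20 ✓
... plus 3 further pairs not listed.
Count: 27.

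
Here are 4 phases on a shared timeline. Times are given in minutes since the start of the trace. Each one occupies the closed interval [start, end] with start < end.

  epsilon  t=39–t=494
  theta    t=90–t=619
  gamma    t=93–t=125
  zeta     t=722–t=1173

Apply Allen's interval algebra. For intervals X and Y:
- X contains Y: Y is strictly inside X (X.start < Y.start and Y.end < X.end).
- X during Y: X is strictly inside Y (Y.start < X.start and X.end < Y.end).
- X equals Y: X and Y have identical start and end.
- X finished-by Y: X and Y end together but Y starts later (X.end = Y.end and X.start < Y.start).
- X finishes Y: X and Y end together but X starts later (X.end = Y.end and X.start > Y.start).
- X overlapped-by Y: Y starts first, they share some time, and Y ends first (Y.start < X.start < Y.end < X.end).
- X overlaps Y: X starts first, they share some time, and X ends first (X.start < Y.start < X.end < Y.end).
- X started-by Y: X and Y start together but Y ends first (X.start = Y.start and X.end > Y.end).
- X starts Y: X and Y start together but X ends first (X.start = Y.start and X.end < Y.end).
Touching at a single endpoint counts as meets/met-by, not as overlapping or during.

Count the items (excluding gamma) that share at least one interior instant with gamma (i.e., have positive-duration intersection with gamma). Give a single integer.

2

Target gamma = [t=93, t=125].
epsilon [t=39, t=494] → contains → counts.
theta [t=90, t=619] → contains → counts.
zeta [t=722, t=1173] → after → no.
Total: 2.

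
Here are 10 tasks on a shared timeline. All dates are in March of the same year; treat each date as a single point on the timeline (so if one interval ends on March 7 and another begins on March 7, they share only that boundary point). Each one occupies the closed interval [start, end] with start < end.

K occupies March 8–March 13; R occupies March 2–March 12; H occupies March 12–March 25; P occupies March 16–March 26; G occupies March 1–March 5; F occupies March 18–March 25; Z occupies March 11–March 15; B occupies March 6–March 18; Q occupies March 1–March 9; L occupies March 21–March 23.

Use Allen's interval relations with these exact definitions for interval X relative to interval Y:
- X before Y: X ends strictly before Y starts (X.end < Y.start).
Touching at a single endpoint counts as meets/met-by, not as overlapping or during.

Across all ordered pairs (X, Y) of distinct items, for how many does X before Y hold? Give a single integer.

Checking all 90 ordered pairs for relation 'before'; matching pairs in alphabetical order:
(B, L): B before L ✓
(G, B): G before B ✓
(G, F): G before F ✓
(G, H): G before H ✓
(G, K): G before K ✓
(G, L): G before L ✓
(G, P): G before P ✓
(G, Z): G before Z ✓
(K, F): K before F ✓
(K, L): K before L ✓
(K, P): K before P ✓
(Q, F): Q before F ✓
(Q, H): Q before H ✓
(Q, L): Q before L ✓
(Q, P): Q before P ✓
(Q, Z): Q before Z ✓
(R, F): R before F ✓
(R, L): R before L ✓
(R, P): R before P ✓
(Z, F): Z before F ✓
(Z, L): Z before L ✓
(Z, P): Z before P ✓
Count: 22.

22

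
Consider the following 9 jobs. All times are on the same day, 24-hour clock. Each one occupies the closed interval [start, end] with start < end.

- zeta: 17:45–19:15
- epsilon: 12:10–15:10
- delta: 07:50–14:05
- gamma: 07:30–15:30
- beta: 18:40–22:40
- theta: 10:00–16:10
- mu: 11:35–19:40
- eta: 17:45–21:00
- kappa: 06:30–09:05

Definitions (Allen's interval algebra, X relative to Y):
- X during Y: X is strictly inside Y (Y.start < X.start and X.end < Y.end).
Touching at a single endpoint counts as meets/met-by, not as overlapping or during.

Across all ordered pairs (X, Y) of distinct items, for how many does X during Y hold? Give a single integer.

5

Checking all 72 ordered pairs for relation 'during'; matching pairs in alphabetical order:
(delta, gamma): delta during gamma ✓
(epsilon, gamma): epsilon during gamma ✓
(epsilon, mu): epsilon during mu ✓
(epsilon, theta): epsilon during theta ✓
(zeta, mu): zeta during mu ✓
Count: 5.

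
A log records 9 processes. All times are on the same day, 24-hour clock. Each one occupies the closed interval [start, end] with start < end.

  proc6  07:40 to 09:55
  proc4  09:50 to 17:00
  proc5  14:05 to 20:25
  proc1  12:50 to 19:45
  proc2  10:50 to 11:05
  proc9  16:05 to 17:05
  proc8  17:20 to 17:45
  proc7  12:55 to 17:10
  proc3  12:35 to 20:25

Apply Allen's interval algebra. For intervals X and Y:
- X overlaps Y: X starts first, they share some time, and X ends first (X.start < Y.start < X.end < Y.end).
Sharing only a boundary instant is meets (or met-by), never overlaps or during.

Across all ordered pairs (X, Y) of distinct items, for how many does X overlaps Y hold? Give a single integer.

Checking all 72 ordered pairs for relation 'overlaps'; matching pairs in alphabetical order:
(proc1, proc5): proc1 overlaps proc5 ✓
(proc4, proc1): proc4 overlaps proc1 ✓
(proc4, proc3): proc4 overlaps proc3 ✓
(proc4, proc5): proc4 overlaps proc5 ✓
(proc4, proc7): proc4 overlaps proc7 ✓
(proc4, proc9): proc4 overlaps proc9 ✓
(proc6, proc4): proc6 overlaps proc4 ✓
(proc7, proc5): proc7 overlaps proc5 ✓
Count: 8.

8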